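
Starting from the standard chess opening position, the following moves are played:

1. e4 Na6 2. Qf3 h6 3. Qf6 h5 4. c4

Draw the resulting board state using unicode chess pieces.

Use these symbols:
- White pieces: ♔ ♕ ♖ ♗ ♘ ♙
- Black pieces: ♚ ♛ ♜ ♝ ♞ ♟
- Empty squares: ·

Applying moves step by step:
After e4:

♜ ♞ ♝ ♛ ♚ ♝ ♞ ♜
♟ ♟ ♟ ♟ ♟ ♟ ♟ ♟
· · · · · · · ·
· · · · · · · ·
· · · · ♙ · · ·
· · · · · · · ·
♙ ♙ ♙ ♙ · ♙ ♙ ♙
♖ ♘ ♗ ♕ ♔ ♗ ♘ ♖


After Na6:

♜ · ♝ ♛ ♚ ♝ ♞ ♜
♟ ♟ ♟ ♟ ♟ ♟ ♟ ♟
♞ · · · · · · ·
· · · · · · · ·
· · · · ♙ · · ·
· · · · · · · ·
♙ ♙ ♙ ♙ · ♙ ♙ ♙
♖ ♘ ♗ ♕ ♔ ♗ ♘ ♖


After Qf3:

♜ · ♝ ♛ ♚ ♝ ♞ ♜
♟ ♟ ♟ ♟ ♟ ♟ ♟ ♟
♞ · · · · · · ·
· · · · · · · ·
· · · · ♙ · · ·
· · · · · ♕ · ·
♙ ♙ ♙ ♙ · ♙ ♙ ♙
♖ ♘ ♗ · ♔ ♗ ♘ ♖


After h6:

♜ · ♝ ♛ ♚ ♝ ♞ ♜
♟ ♟ ♟ ♟ ♟ ♟ ♟ ·
♞ · · · · · · ♟
· · · · · · · ·
· · · · ♙ · · ·
· · · · · ♕ · ·
♙ ♙ ♙ ♙ · ♙ ♙ ♙
♖ ♘ ♗ · ♔ ♗ ♘ ♖


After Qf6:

♜ · ♝ ♛ ♚ ♝ ♞ ♜
♟ ♟ ♟ ♟ ♟ ♟ ♟ ·
♞ · · · · ♕ · ♟
· · · · · · · ·
· · · · ♙ · · ·
· · · · · · · ·
♙ ♙ ♙ ♙ · ♙ ♙ ♙
♖ ♘ ♗ · ♔ ♗ ♘ ♖


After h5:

♜ · ♝ ♛ ♚ ♝ ♞ ♜
♟ ♟ ♟ ♟ ♟ ♟ ♟ ·
♞ · · · · ♕ · ·
· · · · · · · ♟
· · · · ♙ · · ·
· · · · · · · ·
♙ ♙ ♙ ♙ · ♙ ♙ ♙
♖ ♘ ♗ · ♔ ♗ ♘ ♖


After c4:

♜ · ♝ ♛ ♚ ♝ ♞ ♜
♟ ♟ ♟ ♟ ♟ ♟ ♟ ·
♞ · · · · ♕ · ·
· · · · · · · ♟
· · ♙ · ♙ · · ·
· · · · · · · ·
♙ ♙ · ♙ · ♙ ♙ ♙
♖ ♘ ♗ · ♔ ♗ ♘ ♖



  a b c d e f g h
  ─────────────────
8│♜ · ♝ ♛ ♚ ♝ ♞ ♜│8
7│♟ ♟ ♟ ♟ ♟ ♟ ♟ ·│7
6│♞ · · · · ♕ · ·│6
5│· · · · · · · ♟│5
4│· · ♙ · ♙ · · ·│4
3│· · · · · · · ·│3
2│♙ ♙ · ♙ · ♙ ♙ ♙│2
1│♖ ♘ ♗ · ♔ ♗ ♘ ♖│1
  ─────────────────
  a b c d e f g h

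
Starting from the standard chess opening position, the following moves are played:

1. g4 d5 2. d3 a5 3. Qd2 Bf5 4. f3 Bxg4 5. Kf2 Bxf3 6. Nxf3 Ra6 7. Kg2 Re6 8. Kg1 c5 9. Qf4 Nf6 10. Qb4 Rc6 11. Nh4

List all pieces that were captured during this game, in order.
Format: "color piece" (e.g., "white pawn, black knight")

Tracking captures:
  Bxg4: captured white pawn
  Bxf3: captured white pawn
  Nxf3: captured black bishop

white pawn, white pawn, black bishop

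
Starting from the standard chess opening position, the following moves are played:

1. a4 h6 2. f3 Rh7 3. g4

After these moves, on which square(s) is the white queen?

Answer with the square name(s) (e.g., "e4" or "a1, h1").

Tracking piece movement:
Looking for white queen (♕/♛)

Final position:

  a b c d e f g h
  ─────────────────
8│♜ ♞ ♝ ♛ ♚ ♝ ♞ ·│8
7│♟ ♟ ♟ ♟ ♟ ♟ ♟ ♜│7
6│· · · · · · · ♟│6
5│· · · · · · · ·│5
4│♙ · · · · · ♙ ·│4
3│· · · · · ♙ · ·│3
2│· ♙ ♙ ♙ ♙ · · ♙│2
1│♖ ♘ ♗ ♕ ♔ ♗ ♘ ♖│1
  ─────────────────
  a b c d e f g h


d1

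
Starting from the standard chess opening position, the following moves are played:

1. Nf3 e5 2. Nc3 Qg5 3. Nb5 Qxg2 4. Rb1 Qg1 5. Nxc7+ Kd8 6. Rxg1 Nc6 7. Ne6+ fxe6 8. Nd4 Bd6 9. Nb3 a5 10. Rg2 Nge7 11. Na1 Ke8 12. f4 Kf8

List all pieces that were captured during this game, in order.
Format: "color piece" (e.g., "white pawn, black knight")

Tracking captures:
  Qxg2: captured white pawn
  Nxc7+: captured black pawn
  Rxg1: captured black queen
  fxe6: captured white knight

white pawn, black pawn, black queen, white knight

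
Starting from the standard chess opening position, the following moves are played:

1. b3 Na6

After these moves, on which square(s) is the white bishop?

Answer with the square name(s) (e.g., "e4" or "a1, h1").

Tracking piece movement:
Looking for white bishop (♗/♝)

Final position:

  a b c d e f g h
  ─────────────────
8│♜ · ♝ ♛ ♚ ♝ ♞ ♜│8
7│♟ ♟ ♟ ♟ ♟ ♟ ♟ ♟│7
6│♞ · · · · · · ·│6
5│· · · · · · · ·│5
4│· · · · · · · ·│4
3│· ♙ · · · · · ·│3
2│♙ · ♙ ♙ ♙ ♙ ♙ ♙│2
1│♖ ♘ ♗ ♕ ♔ ♗ ♘ ♖│1
  ─────────────────
  a b c d e f g h


c1, f1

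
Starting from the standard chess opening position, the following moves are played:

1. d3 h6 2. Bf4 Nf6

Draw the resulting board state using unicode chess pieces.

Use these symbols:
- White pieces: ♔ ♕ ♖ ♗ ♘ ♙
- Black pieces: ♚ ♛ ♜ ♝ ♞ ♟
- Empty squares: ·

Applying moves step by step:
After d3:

♜ ♞ ♝ ♛ ♚ ♝ ♞ ♜
♟ ♟ ♟ ♟ ♟ ♟ ♟ ♟
· · · · · · · ·
· · · · · · · ·
· · · · · · · ·
· · · ♙ · · · ·
♙ ♙ ♙ · ♙ ♙ ♙ ♙
♖ ♘ ♗ ♕ ♔ ♗ ♘ ♖


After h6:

♜ ♞ ♝ ♛ ♚ ♝ ♞ ♜
♟ ♟ ♟ ♟ ♟ ♟ ♟ ·
· · · · · · · ♟
· · · · · · · ·
· · · · · · · ·
· · · ♙ · · · ·
♙ ♙ ♙ · ♙ ♙ ♙ ♙
♖ ♘ ♗ ♕ ♔ ♗ ♘ ♖


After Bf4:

♜ ♞ ♝ ♛ ♚ ♝ ♞ ♜
♟ ♟ ♟ ♟ ♟ ♟ ♟ ·
· · · · · · · ♟
· · · · · · · ·
· · · · · ♗ · ·
· · · ♙ · · · ·
♙ ♙ ♙ · ♙ ♙ ♙ ♙
♖ ♘ · ♕ ♔ ♗ ♘ ♖


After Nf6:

♜ ♞ ♝ ♛ ♚ ♝ · ♜
♟ ♟ ♟ ♟ ♟ ♟ ♟ ·
· · · · · ♞ · ♟
· · · · · · · ·
· · · · · ♗ · ·
· · · ♙ · · · ·
♙ ♙ ♙ · ♙ ♙ ♙ ♙
♖ ♘ · ♕ ♔ ♗ ♘ ♖



  a b c d e f g h
  ─────────────────
8│♜ ♞ ♝ ♛ ♚ ♝ · ♜│8
7│♟ ♟ ♟ ♟ ♟ ♟ ♟ ·│7
6│· · · · · ♞ · ♟│6
5│· · · · · · · ·│5
4│· · · · · ♗ · ·│4
3│· · · ♙ · · · ·│3
2│♙ ♙ ♙ · ♙ ♙ ♙ ♙│2
1│♖ ♘ · ♕ ♔ ♗ ♘ ♖│1
  ─────────────────
  a b c d e f g h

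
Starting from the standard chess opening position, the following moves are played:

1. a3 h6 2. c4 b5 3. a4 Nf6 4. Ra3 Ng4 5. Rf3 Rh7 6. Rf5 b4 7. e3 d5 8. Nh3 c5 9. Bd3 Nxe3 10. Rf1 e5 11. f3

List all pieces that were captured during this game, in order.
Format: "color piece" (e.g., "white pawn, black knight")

Tracking captures:
  Nxe3: captured white pawn

white pawn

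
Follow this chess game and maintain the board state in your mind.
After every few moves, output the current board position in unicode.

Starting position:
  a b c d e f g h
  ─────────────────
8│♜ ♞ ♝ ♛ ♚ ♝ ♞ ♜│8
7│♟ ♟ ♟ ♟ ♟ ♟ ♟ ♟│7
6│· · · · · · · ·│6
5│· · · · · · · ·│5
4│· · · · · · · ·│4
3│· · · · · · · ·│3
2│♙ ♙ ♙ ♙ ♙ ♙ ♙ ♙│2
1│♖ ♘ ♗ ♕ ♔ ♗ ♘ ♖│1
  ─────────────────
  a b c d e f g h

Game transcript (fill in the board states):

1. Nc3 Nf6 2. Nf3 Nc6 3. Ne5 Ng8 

  a b c d e f g h
  ─────────────────
8│♜ · ♝ ♛ ♚ ♝ ♞ ♜│8
7│♟ ♟ ♟ ♟ ♟ ♟ ♟ ♟│7
6│· · ♞ · · · · ·│6
5│· · · · ♘ · · ·│5
4│· · · · · · · ·│4
3│· · ♘ · · · · ·│3
2│♙ ♙ ♙ ♙ ♙ ♙ ♙ ♙│2
1│♖ · ♗ ♕ ♔ ♗ · ♖│1
  ─────────────────
  a b c d e f g h

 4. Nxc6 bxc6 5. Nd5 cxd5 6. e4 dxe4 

  a b c d e f g h
  ─────────────────
8│♜ · ♝ ♛ ♚ ♝ ♞ ♜│8
7│♟ · ♟ ♟ ♟ ♟ ♟ ♟│7
6│· · · · · · · ·│6
5│· · · · · · · ·│5
4│· · · · ♟ · · ·│4
3│· · · · · · · ·│3
2│♙ ♙ ♙ ♙ · ♙ ♙ ♙│2
1│♖ · ♗ ♕ ♔ ♗ · ♖│1
  ─────────────────
  a b c d e f g h

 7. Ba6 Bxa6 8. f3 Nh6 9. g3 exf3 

  a b c d e f g h
  ─────────────────
8│♜ · · ♛ ♚ ♝ · ♜│8
7│♟ · ♟ ♟ ♟ ♟ ♟ ♟│7
6│♝ · · · · · · ♞│6
5│· · · · · · · ·│5
4│· · · · · · · ·│4
3│· · · · · ♟ ♙ ·│3
2│♙ ♙ ♙ ♙ · · · ♙│2
1│♖ · ♗ ♕ ♔ · · ♖│1
  ─────────────────
  a b c d e f g h

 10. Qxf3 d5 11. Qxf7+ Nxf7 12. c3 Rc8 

  a b c d e f g h
  ─────────────────
8│· · ♜ ♛ ♚ ♝ · ♜│8
7│♟ · ♟ · ♟ ♞ ♟ ♟│7
6│♝ · · · · · · ·│6
5│· · · ♟ · · · ·│5
4│· · · · · · · ·│4
3│· · ♙ · · · ♙ ·│3
2│♙ ♙ · ♙ · · · ♙│2
1│♖ · ♗ · ♔ · · ♖│1
  ─────────────────
  a b c d e f g h

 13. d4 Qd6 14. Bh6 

  a b c d e f g h
  ─────────────────
8│· · ♜ · ♚ ♝ · ♜│8
7│♟ · ♟ · ♟ ♞ ♟ ♟│7
6│♝ · · ♛ · · · ♗│6
5│· · · ♟ · · · ·│5
4│· · · ♙ · · · ·│4
3│· · ♙ · · · ♙ ·│3
2│♙ ♙ · · · · · ♙│2
1│♖ · · · ♔ · · ♖│1
  ─────────────────
  a b c d e f g h


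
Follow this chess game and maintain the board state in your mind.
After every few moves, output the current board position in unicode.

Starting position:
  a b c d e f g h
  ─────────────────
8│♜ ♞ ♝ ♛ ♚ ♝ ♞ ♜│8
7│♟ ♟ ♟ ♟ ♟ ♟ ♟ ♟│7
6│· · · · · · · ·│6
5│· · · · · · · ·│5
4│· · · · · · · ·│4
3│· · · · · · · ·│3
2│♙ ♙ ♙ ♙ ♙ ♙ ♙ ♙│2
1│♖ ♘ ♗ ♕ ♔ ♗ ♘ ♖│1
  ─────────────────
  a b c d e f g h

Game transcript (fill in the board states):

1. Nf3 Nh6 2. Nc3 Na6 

  a b c d e f g h
  ─────────────────
8│♜ · ♝ ♛ ♚ ♝ · ♜│8
7│♟ ♟ ♟ ♟ ♟ ♟ ♟ ♟│7
6│♞ · · · · · · ♞│6
5│· · · · · · · ·│5
4│· · · · · · · ·│4
3│· · ♘ · · ♘ · ·│3
2│♙ ♙ ♙ ♙ ♙ ♙ ♙ ♙│2
1│♖ · ♗ ♕ ♔ ♗ · ♖│1
  ─────────────────
  a b c d e f g h

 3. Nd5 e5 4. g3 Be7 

  a b c d e f g h
  ─────────────────
8│♜ · ♝ ♛ ♚ · · ♜│8
7│♟ ♟ ♟ ♟ ♝ ♟ ♟ ♟│7
6│♞ · · · · · · ♞│6
5│· · · ♘ ♟ · · ·│5
4│· · · · · · · ·│4
3│· · · · · ♘ ♙ ·│3
2│♙ ♙ ♙ ♙ ♙ ♙ · ♙│2
1│♖ · ♗ ♕ ♔ ♗ · ♖│1
  ─────────────────
  a b c d e f g h

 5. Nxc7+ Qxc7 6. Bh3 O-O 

  a b c d e f g h
  ─────────────────
8│♜ · ♝ · · ♜ ♚ ·│8
7│♟ ♟ ♛ ♟ ♝ ♟ ♟ ♟│7
6│♞ · · · · · · ♞│6
5│· · · · ♟ · · ·│5
4│· · · · · · · ·│4
3│· · · · · ♘ ♙ ♗│3
2│♙ ♙ ♙ ♙ ♙ ♙ · ♙│2
1│♖ · ♗ ♕ ♔ · · ♖│1
  ─────────────────
  a b c d e f g h

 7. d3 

  a b c d e f g h
  ─────────────────
8│♜ · ♝ · · ♜ ♚ ·│8
7│♟ ♟ ♛ ♟ ♝ ♟ ♟ ♟│7
6│♞ · · · · · · ♞│6
5│· · · · ♟ · · ·│5
4│· · · · · · · ·│4
3│· · · ♙ · ♘ ♙ ♗│3
2│♙ ♙ ♙ · ♙ ♙ · ♙│2
1│♖ · ♗ ♕ ♔ · · ♖│1
  ─────────────────
  a b c d e f g h


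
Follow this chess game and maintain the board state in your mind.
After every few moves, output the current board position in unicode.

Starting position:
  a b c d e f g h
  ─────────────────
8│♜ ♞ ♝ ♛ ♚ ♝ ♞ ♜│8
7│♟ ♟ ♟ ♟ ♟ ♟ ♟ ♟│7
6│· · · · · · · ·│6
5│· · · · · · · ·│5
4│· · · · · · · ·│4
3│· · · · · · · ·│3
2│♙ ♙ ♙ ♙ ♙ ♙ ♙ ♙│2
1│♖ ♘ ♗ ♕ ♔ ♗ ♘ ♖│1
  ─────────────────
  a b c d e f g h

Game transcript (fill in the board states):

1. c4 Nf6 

  a b c d e f g h
  ─────────────────
8│♜ ♞ ♝ ♛ ♚ ♝ · ♜│8
7│♟ ♟ ♟ ♟ ♟ ♟ ♟ ♟│7
6│· · · · · ♞ · ·│6
5│· · · · · · · ·│5
4│· · ♙ · · · · ·│4
3│· · · · · · · ·│3
2│♙ ♙ · ♙ ♙ ♙ ♙ ♙│2
1│♖ ♘ ♗ ♕ ♔ ♗ ♘ ♖│1
  ─────────────────
  a b c d e f g h

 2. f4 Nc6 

  a b c d e f g h
  ─────────────────
8│♜ · ♝ ♛ ♚ ♝ · ♜│8
7│♟ ♟ ♟ ♟ ♟ ♟ ♟ ♟│7
6│· · ♞ · · ♞ · ·│6
5│· · · · · · · ·│5
4│· · ♙ · · ♙ · ·│4
3│· · · · · · · ·│3
2│♙ ♙ · ♙ ♙ · ♙ ♙│2
1│♖ ♘ ♗ ♕ ♔ ♗ ♘ ♖│1
  ─────────────────
  a b c d e f g h

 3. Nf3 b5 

  a b c d e f g h
  ─────────────────
8│♜ · ♝ ♛ ♚ ♝ · ♜│8
7│♟ · ♟ ♟ ♟ ♟ ♟ ♟│7
6│· · ♞ · · ♞ · ·│6
5│· ♟ · · · · · ·│5
4│· · ♙ · · ♙ · ·│4
3│· · · · · ♘ · ·│3
2│♙ ♙ · ♙ ♙ · ♙ ♙│2
1│♖ ♘ ♗ ♕ ♔ ♗ · ♖│1
  ─────────────────
  a b c d e f g h

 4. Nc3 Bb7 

  a b c d e f g h
  ─────────────────
8│♜ · · ♛ ♚ ♝ · ♜│8
7│♟ ♝ ♟ ♟ ♟ ♟ ♟ ♟│7
6│· · ♞ · · ♞ · ·│6
5│· ♟ · · · · · ·│5
4│· · ♙ · · ♙ · ·│4
3│· · ♘ · · ♘ · ·│3
2│♙ ♙ · ♙ ♙ · ♙ ♙│2
1│♖ · ♗ ♕ ♔ ♗ · ♖│1
  ─────────────────
  a b c d e f g h



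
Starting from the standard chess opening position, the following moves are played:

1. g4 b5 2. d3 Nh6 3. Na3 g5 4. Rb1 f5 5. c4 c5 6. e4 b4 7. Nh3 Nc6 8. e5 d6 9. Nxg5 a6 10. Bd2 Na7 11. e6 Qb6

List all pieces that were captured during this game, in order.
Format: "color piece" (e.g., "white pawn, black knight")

Tracking captures:
  Nxg5: captured black pawn

black pawn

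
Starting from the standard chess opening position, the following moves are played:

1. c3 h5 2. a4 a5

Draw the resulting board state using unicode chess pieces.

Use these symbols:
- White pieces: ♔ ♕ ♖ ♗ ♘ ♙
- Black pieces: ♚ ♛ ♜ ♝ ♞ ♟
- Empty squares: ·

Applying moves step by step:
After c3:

♜ ♞ ♝ ♛ ♚ ♝ ♞ ♜
♟ ♟ ♟ ♟ ♟ ♟ ♟ ♟
· · · · · · · ·
· · · · · · · ·
· · · · · · · ·
· · ♙ · · · · ·
♙ ♙ · ♙ ♙ ♙ ♙ ♙
♖ ♘ ♗ ♕ ♔ ♗ ♘ ♖


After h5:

♜ ♞ ♝ ♛ ♚ ♝ ♞ ♜
♟ ♟ ♟ ♟ ♟ ♟ ♟ ·
· · · · · · · ·
· · · · · · · ♟
· · · · · · · ·
· · ♙ · · · · ·
♙ ♙ · ♙ ♙ ♙ ♙ ♙
♖ ♘ ♗ ♕ ♔ ♗ ♘ ♖


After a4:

♜ ♞ ♝ ♛ ♚ ♝ ♞ ♜
♟ ♟ ♟ ♟ ♟ ♟ ♟ ·
· · · · · · · ·
· · · · · · · ♟
♙ · · · · · · ·
· · ♙ · · · · ·
· ♙ · ♙ ♙ ♙ ♙ ♙
♖ ♘ ♗ ♕ ♔ ♗ ♘ ♖


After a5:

♜ ♞ ♝ ♛ ♚ ♝ ♞ ♜
· ♟ ♟ ♟ ♟ ♟ ♟ ·
· · · · · · · ·
♟ · · · · · · ♟
♙ · · · · · · ·
· · ♙ · · · · ·
· ♙ · ♙ ♙ ♙ ♙ ♙
♖ ♘ ♗ ♕ ♔ ♗ ♘ ♖



  a b c d e f g h
  ─────────────────
8│♜ ♞ ♝ ♛ ♚ ♝ ♞ ♜│8
7│· ♟ ♟ ♟ ♟ ♟ ♟ ·│7
6│· · · · · · · ·│6
5│♟ · · · · · · ♟│5
4│♙ · · · · · · ·│4
3│· · ♙ · · · · ·│3
2│· ♙ · ♙ ♙ ♙ ♙ ♙│2
1│♖ ♘ ♗ ♕ ♔ ♗ ♘ ♖│1
  ─────────────────
  a b c d e f g h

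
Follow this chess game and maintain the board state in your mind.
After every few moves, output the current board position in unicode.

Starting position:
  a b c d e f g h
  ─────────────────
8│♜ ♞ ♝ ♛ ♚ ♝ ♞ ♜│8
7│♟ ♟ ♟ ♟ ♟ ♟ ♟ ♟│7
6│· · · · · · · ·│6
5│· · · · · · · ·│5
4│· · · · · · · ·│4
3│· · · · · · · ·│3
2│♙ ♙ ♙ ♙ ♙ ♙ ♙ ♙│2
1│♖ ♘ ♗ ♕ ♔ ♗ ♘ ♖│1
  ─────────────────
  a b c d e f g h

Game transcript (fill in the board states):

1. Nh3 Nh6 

  a b c d e f g h
  ─────────────────
8│♜ ♞ ♝ ♛ ♚ ♝ · ♜│8
7│♟ ♟ ♟ ♟ ♟ ♟ ♟ ♟│7
6│· · · · · · · ♞│6
5│· · · · · · · ·│5
4│· · · · · · · ·│4
3│· · · · · · · ♘│3
2│♙ ♙ ♙ ♙ ♙ ♙ ♙ ♙│2
1│♖ ♘ ♗ ♕ ♔ ♗ · ♖│1
  ─────────────────
  a b c d e f g h

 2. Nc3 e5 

  a b c d e f g h
  ─────────────────
8│♜ ♞ ♝ ♛ ♚ ♝ · ♜│8
7│♟ ♟ ♟ ♟ · ♟ ♟ ♟│7
6│· · · · · · · ♞│6
5│· · · · ♟ · · ·│5
4│· · · · · · · ·│4
3│· · ♘ · · · · ♘│3
2│♙ ♙ ♙ ♙ ♙ ♙ ♙ ♙│2
1│♖ · ♗ ♕ ♔ ♗ · ♖│1
  ─────────────────
  a b c d e f g h

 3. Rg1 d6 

  a b c d e f g h
  ─────────────────
8│♜ ♞ ♝ ♛ ♚ ♝ · ♜│8
7│♟ ♟ ♟ · · ♟ ♟ ♟│7
6│· · · ♟ · · · ♞│6
5│· · · · ♟ · · ·│5
4│· · · · · · · ·│4
3│· · ♘ · · · · ♘│3
2│♙ ♙ ♙ ♙ ♙ ♙ ♙ ♙│2
1│♖ · ♗ ♕ ♔ ♗ ♖ ·│1
  ─────────────────
  a b c d e f g h

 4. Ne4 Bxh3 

  a b c d e f g h
  ─────────────────
8│♜ ♞ · ♛ ♚ ♝ · ♜│8
7│♟ ♟ ♟ · · ♟ ♟ ♟│7
6│· · · ♟ · · · ♞│6
5│· · · · ♟ · · ·│5
4│· · · · ♘ · · ·│4
3│· · · · · · · ♝│3
2│♙ ♙ ♙ ♙ ♙ ♙ ♙ ♙│2
1│♖ · ♗ ♕ ♔ ♗ ♖ ·│1
  ─────────────────
  a b c d e f g h



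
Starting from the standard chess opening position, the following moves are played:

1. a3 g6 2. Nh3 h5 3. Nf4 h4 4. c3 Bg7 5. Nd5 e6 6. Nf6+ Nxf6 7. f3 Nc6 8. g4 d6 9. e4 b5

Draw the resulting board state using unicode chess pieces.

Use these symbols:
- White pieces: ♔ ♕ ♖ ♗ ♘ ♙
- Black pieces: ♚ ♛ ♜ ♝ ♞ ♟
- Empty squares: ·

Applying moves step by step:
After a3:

♜ ♞ ♝ ♛ ♚ ♝ ♞ ♜
♟ ♟ ♟ ♟ ♟ ♟ ♟ ♟
· · · · · · · ·
· · · · · · · ·
· · · · · · · ·
♙ · · · · · · ·
· ♙ ♙ ♙ ♙ ♙ ♙ ♙
♖ ♘ ♗ ♕ ♔ ♗ ♘ ♖


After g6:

♜ ♞ ♝ ♛ ♚ ♝ ♞ ♜
♟ ♟ ♟ ♟ ♟ ♟ · ♟
· · · · · · ♟ ·
· · · · · · · ·
· · · · · · · ·
♙ · · · · · · ·
· ♙ ♙ ♙ ♙ ♙ ♙ ♙
♖ ♘ ♗ ♕ ♔ ♗ ♘ ♖


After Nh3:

♜ ♞ ♝ ♛ ♚ ♝ ♞ ♜
♟ ♟ ♟ ♟ ♟ ♟ · ♟
· · · · · · ♟ ·
· · · · · · · ·
· · · · · · · ·
♙ · · · · · · ♘
· ♙ ♙ ♙ ♙ ♙ ♙ ♙
♖ ♘ ♗ ♕ ♔ ♗ · ♖


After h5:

♜ ♞ ♝ ♛ ♚ ♝ ♞ ♜
♟ ♟ ♟ ♟ ♟ ♟ · ·
· · · · · · ♟ ·
· · · · · · · ♟
· · · · · · · ·
♙ · · · · · · ♘
· ♙ ♙ ♙ ♙ ♙ ♙ ♙
♖ ♘ ♗ ♕ ♔ ♗ · ♖


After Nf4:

♜ ♞ ♝ ♛ ♚ ♝ ♞ ♜
♟ ♟ ♟ ♟ ♟ ♟ · ·
· · · · · · ♟ ·
· · · · · · · ♟
· · · · · ♘ · ·
♙ · · · · · · ·
· ♙ ♙ ♙ ♙ ♙ ♙ ♙
♖ ♘ ♗ ♕ ♔ ♗ · ♖


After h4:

♜ ♞ ♝ ♛ ♚ ♝ ♞ ♜
♟ ♟ ♟ ♟ ♟ ♟ · ·
· · · · · · ♟ ·
· · · · · · · ·
· · · · · ♘ · ♟
♙ · · · · · · ·
· ♙ ♙ ♙ ♙ ♙ ♙ ♙
♖ ♘ ♗ ♕ ♔ ♗ · ♖


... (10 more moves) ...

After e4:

♜ · ♝ ♛ ♚ · · ♜
♟ ♟ ♟ · · ♟ ♝ ·
· · ♞ ♟ ♟ ♞ ♟ ·
· · · · · · · ·
· · · · ♙ · ♙ ♟
♙ · ♙ · · ♙ · ·
· ♙ · ♙ · · · ♙
♖ ♘ ♗ ♕ ♔ ♗ · ♖


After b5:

♜ · ♝ ♛ ♚ · · ♜
♟ · ♟ · · ♟ ♝ ·
· · ♞ ♟ ♟ ♞ ♟ ·
· ♟ · · · · · ·
· · · · ♙ · ♙ ♟
♙ · ♙ · · ♙ · ·
· ♙ · ♙ · · · ♙
♖ ♘ ♗ ♕ ♔ ♗ · ♖



  a b c d e f g h
  ─────────────────
8│♜ · ♝ ♛ ♚ · · ♜│8
7│♟ · ♟ · · ♟ ♝ ·│7
6│· · ♞ ♟ ♟ ♞ ♟ ·│6
5│· ♟ · · · · · ·│5
4│· · · · ♙ · ♙ ♟│4
3│♙ · ♙ · · ♙ · ·│3
2│· ♙ · ♙ · · · ♙│2
1│♖ ♘ ♗ ♕ ♔ ♗ · ♖│1
  ─────────────────
  a b c d e f g h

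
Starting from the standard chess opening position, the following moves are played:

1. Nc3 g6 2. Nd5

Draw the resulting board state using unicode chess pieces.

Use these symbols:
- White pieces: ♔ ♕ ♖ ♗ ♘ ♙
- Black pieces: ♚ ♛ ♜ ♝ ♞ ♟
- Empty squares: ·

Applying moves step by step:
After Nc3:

♜ ♞ ♝ ♛ ♚ ♝ ♞ ♜
♟ ♟ ♟ ♟ ♟ ♟ ♟ ♟
· · · · · · · ·
· · · · · · · ·
· · · · · · · ·
· · ♘ · · · · ·
♙ ♙ ♙ ♙ ♙ ♙ ♙ ♙
♖ · ♗ ♕ ♔ ♗ ♘ ♖


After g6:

♜ ♞ ♝ ♛ ♚ ♝ ♞ ♜
♟ ♟ ♟ ♟ ♟ ♟ · ♟
· · · · · · ♟ ·
· · · · · · · ·
· · · · · · · ·
· · ♘ · · · · ·
♙ ♙ ♙ ♙ ♙ ♙ ♙ ♙
♖ · ♗ ♕ ♔ ♗ ♘ ♖


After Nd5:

♜ ♞ ♝ ♛ ♚ ♝ ♞ ♜
♟ ♟ ♟ ♟ ♟ ♟ · ♟
· · · · · · ♟ ·
· · · ♘ · · · ·
· · · · · · · ·
· · · · · · · ·
♙ ♙ ♙ ♙ ♙ ♙ ♙ ♙
♖ · ♗ ♕ ♔ ♗ ♘ ♖



  a b c d e f g h
  ─────────────────
8│♜ ♞ ♝ ♛ ♚ ♝ ♞ ♜│8
7│♟ ♟ ♟ ♟ ♟ ♟ · ♟│7
6│· · · · · · ♟ ·│6
5│· · · ♘ · · · ·│5
4│· · · · · · · ·│4
3│· · · · · · · ·│3
2│♙ ♙ ♙ ♙ ♙ ♙ ♙ ♙│2
1│♖ · ♗ ♕ ♔ ♗ ♘ ♖│1
  ─────────────────
  a b c d e f g h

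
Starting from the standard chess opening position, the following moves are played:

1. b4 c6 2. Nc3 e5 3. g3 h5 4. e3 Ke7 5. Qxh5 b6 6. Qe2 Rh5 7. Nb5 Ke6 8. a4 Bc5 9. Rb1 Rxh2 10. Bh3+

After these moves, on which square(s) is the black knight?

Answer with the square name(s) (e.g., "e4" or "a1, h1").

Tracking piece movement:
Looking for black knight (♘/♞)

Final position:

  a b c d e f g h
  ─────────────────
8│♜ ♞ ♝ ♛ · · ♞ ·│8
7│♟ · · ♟ · ♟ ♟ ·│7
6│· ♟ ♟ · ♚ · · ·│6
5│· ♘ ♝ · ♟ · · ·│5
4│♙ ♙ · · · · · ·│4
3│· · · · ♙ · ♙ ♗│3
2│· · ♙ ♙ ♕ ♙ · ♜│2
1│· ♖ ♗ · ♔ · ♘ ♖│1
  ─────────────────
  a b c d e f g h


b8, g8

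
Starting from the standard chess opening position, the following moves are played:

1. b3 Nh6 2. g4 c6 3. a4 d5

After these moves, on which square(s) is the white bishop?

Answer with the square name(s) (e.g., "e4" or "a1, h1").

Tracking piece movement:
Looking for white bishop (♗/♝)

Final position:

  a b c d e f g h
  ─────────────────
8│♜ ♞ ♝ ♛ ♚ ♝ · ♜│8
7│♟ ♟ · · ♟ ♟ ♟ ♟│7
6│· · ♟ · · · · ♞│6
5│· · · ♟ · · · ·│5
4│♙ · · · · · ♙ ·│4
3│· ♙ · · · · · ·│3
2│· · ♙ ♙ ♙ ♙ · ♙│2
1│♖ ♘ ♗ ♕ ♔ ♗ ♘ ♖│1
  ─────────────────
  a b c d e f g h


c1, f1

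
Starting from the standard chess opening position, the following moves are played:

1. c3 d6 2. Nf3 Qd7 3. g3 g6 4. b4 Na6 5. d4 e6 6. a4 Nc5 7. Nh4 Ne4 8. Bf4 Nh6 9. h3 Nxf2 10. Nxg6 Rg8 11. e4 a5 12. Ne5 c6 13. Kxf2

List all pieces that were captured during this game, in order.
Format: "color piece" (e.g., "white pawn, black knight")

Tracking captures:
  Nxf2: captured white pawn
  Nxg6: captured black pawn
  Kxf2: captured black knight

white pawn, black pawn, black knight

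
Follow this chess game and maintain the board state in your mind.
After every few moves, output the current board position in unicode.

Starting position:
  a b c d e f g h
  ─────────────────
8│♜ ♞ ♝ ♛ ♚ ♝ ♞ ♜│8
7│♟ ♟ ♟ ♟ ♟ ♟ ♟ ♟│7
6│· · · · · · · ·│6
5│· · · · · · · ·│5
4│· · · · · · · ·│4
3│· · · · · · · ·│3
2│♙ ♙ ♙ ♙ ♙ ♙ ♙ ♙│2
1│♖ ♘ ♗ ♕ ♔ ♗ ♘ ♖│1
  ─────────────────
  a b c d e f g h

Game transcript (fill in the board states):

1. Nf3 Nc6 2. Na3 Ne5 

  a b c d e f g h
  ─────────────────
8│♜ · ♝ ♛ ♚ ♝ ♞ ♜│8
7│♟ ♟ ♟ ♟ ♟ ♟ ♟ ♟│7
6│· · · · · · · ·│6
5│· · · · ♞ · · ·│5
4│· · · · · · · ·│4
3│♘ · · · · ♘ · ·│3
2│♙ ♙ ♙ ♙ ♙ ♙ ♙ ♙│2
1│♖ · ♗ ♕ ♔ ♗ · ♖│1
  ─────────────────
  a b c d e f g h

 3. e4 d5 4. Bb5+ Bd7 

  a b c d e f g h
  ─────────────────
8│♜ · · ♛ ♚ ♝ ♞ ♜│8
7│♟ ♟ ♟ ♝ ♟ ♟ ♟ ♟│7
6│· · · · · · · ·│6
5│· ♗ · ♟ ♞ · · ·│5
4│· · · · ♙ · · ·│4
3│♘ · · · · ♘ · ·│3
2│♙ ♙ ♙ ♙ · ♙ ♙ ♙│2
1│♖ · ♗ ♕ ♔ · · ♖│1
  ─────────────────
  a b c d e f g h

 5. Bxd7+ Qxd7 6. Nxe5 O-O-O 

  a b c d e f g h
  ─────────────────
8│· · ♚ ♜ · ♝ ♞ ♜│8
7│♟ ♟ ♟ ♛ ♟ ♟ ♟ ♟│7
6│· · · · · · · ·│6
5│· · · ♟ ♘ · · ·│5
4│· · · · ♙ · · ·│4
3│♘ · · · · · · ·│3
2│♙ ♙ ♙ ♙ · ♙ ♙ ♙│2
1│♖ · ♗ ♕ ♔ · · ♖│1
  ─────────────────
  a b c d e f g h

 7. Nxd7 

  a b c d e f g h
  ─────────────────
8│· · ♚ ♜ · ♝ ♞ ♜│8
7│♟ ♟ ♟ ♘ ♟ ♟ ♟ ♟│7
6│· · · · · · · ·│6
5│· · · ♟ · · · ·│5
4│· · · · ♙ · · ·│4
3│♘ · · · · · · ·│3
2│♙ ♙ ♙ ♙ · ♙ ♙ ♙│2
1│♖ · ♗ ♕ ♔ · · ♖│1
  ─────────────────
  a b c d e f g h


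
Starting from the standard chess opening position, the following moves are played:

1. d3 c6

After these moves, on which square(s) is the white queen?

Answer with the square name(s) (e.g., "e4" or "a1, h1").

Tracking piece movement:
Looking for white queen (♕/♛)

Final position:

  a b c d e f g h
  ─────────────────
8│♜ ♞ ♝ ♛ ♚ ♝ ♞ ♜│8
7│♟ ♟ · ♟ ♟ ♟ ♟ ♟│7
6│· · ♟ · · · · ·│6
5│· · · · · · · ·│5
4│· · · · · · · ·│4
3│· · · ♙ · · · ·│3
2│♙ ♙ ♙ · ♙ ♙ ♙ ♙│2
1│♖ ♘ ♗ ♕ ♔ ♗ ♘ ♖│1
  ─────────────────
  a b c d e f g h


d1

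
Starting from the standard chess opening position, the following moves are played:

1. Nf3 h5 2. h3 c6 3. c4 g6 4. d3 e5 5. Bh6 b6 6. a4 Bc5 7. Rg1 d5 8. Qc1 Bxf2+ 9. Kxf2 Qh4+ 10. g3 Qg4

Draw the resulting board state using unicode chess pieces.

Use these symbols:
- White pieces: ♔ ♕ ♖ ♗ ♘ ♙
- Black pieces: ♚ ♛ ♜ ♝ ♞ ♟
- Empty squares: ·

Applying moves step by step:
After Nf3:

♜ ♞ ♝ ♛ ♚ ♝ ♞ ♜
♟ ♟ ♟ ♟ ♟ ♟ ♟ ♟
· · · · · · · ·
· · · · · · · ·
· · · · · · · ·
· · · · · ♘ · ·
♙ ♙ ♙ ♙ ♙ ♙ ♙ ♙
♖ ♘ ♗ ♕ ♔ ♗ · ♖


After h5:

♜ ♞ ♝ ♛ ♚ ♝ ♞ ♜
♟ ♟ ♟ ♟ ♟ ♟ ♟ ·
· · · · · · · ·
· · · · · · · ♟
· · · · · · · ·
· · · · · ♘ · ·
♙ ♙ ♙ ♙ ♙ ♙ ♙ ♙
♖ ♘ ♗ ♕ ♔ ♗ · ♖


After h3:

♜ ♞ ♝ ♛ ♚ ♝ ♞ ♜
♟ ♟ ♟ ♟ ♟ ♟ ♟ ·
· · · · · · · ·
· · · · · · · ♟
· · · · · · · ·
· · · · · ♘ · ♙
♙ ♙ ♙ ♙ ♙ ♙ ♙ ·
♖ ♘ ♗ ♕ ♔ ♗ · ♖


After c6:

♜ ♞ ♝ ♛ ♚ ♝ ♞ ♜
♟ ♟ · ♟ ♟ ♟ ♟ ·
· · ♟ · · · · ·
· · · · · · · ♟
· · · · · · · ·
· · · · · ♘ · ♙
♙ ♙ ♙ ♙ ♙ ♙ ♙ ·
♖ ♘ ♗ ♕ ♔ ♗ · ♖


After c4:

♜ ♞ ♝ ♛ ♚ ♝ ♞ ♜
♟ ♟ · ♟ ♟ ♟ ♟ ·
· · ♟ · · · · ·
· · · · · · · ♟
· · ♙ · · · · ·
· · · · · ♘ · ♙
♙ ♙ · ♙ ♙ ♙ ♙ ·
♖ ♘ ♗ ♕ ♔ ♗ · ♖


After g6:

♜ ♞ ♝ ♛ ♚ ♝ ♞ ♜
♟ ♟ · ♟ ♟ ♟ · ·
· · ♟ · · · ♟ ·
· · · · · · · ♟
· · ♙ · · · · ·
· · · · · ♘ · ♙
♙ ♙ · ♙ ♙ ♙ ♙ ·
♖ ♘ ♗ ♕ ♔ ♗ · ♖


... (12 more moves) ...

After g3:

♜ ♞ ♝ · ♚ · ♞ ♜
♟ · · · · ♟ · ·
· ♟ ♟ · · · ♟ ♗
· · · ♟ ♟ · · ♟
♙ · ♙ · · · · ♛
· · · ♙ · ♘ ♙ ♙
· ♙ · · ♙ ♔ · ·
♖ ♘ ♕ · · ♗ ♖ ·


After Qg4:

♜ ♞ ♝ · ♚ · ♞ ♜
♟ · · · · ♟ · ·
· ♟ ♟ · · · ♟ ♗
· · · ♟ ♟ · · ♟
♙ · ♙ · · · ♛ ·
· · · ♙ · ♘ ♙ ♙
· ♙ · · ♙ ♔ · ·
♖ ♘ ♕ · · ♗ ♖ ·



  a b c d e f g h
  ─────────────────
8│♜ ♞ ♝ · ♚ · ♞ ♜│8
7│♟ · · · · ♟ · ·│7
6│· ♟ ♟ · · · ♟ ♗│6
5│· · · ♟ ♟ · · ♟│5
4│♙ · ♙ · · · ♛ ·│4
3│· · · ♙ · ♘ ♙ ♙│3
2│· ♙ · · ♙ ♔ · ·│2
1│♖ ♘ ♕ · · ♗ ♖ ·│1
  ─────────────────
  a b c d e f g h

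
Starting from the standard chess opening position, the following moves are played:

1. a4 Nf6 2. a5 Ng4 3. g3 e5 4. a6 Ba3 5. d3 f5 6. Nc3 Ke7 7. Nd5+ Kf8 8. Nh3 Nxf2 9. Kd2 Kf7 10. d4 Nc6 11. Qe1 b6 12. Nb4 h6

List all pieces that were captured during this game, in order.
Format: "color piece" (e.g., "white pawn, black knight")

Tracking captures:
  Nxf2: captured white pawn

white pawn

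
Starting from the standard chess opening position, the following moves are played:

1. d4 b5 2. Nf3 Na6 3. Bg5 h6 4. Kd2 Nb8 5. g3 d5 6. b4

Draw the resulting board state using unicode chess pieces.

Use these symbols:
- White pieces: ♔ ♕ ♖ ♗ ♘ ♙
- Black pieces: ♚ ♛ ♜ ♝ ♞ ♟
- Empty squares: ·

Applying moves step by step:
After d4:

♜ ♞ ♝ ♛ ♚ ♝ ♞ ♜
♟ ♟ ♟ ♟ ♟ ♟ ♟ ♟
· · · · · · · ·
· · · · · · · ·
· · · ♙ · · · ·
· · · · · · · ·
♙ ♙ ♙ · ♙ ♙ ♙ ♙
♖ ♘ ♗ ♕ ♔ ♗ ♘ ♖


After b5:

♜ ♞ ♝ ♛ ♚ ♝ ♞ ♜
♟ · ♟ ♟ ♟ ♟ ♟ ♟
· · · · · · · ·
· ♟ · · · · · ·
· · · ♙ · · · ·
· · · · · · · ·
♙ ♙ ♙ · ♙ ♙ ♙ ♙
♖ ♘ ♗ ♕ ♔ ♗ ♘ ♖


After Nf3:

♜ ♞ ♝ ♛ ♚ ♝ ♞ ♜
♟ · ♟ ♟ ♟ ♟ ♟ ♟
· · · · · · · ·
· ♟ · · · · · ·
· · · ♙ · · · ·
· · · · · ♘ · ·
♙ ♙ ♙ · ♙ ♙ ♙ ♙
♖ ♘ ♗ ♕ ♔ ♗ · ♖


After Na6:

♜ · ♝ ♛ ♚ ♝ ♞ ♜
♟ · ♟ ♟ ♟ ♟ ♟ ♟
♞ · · · · · · ·
· ♟ · · · · · ·
· · · ♙ · · · ·
· · · · · ♘ · ·
♙ ♙ ♙ · ♙ ♙ ♙ ♙
♖ ♘ ♗ ♕ ♔ ♗ · ♖


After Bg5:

♜ · ♝ ♛ ♚ ♝ ♞ ♜
♟ · ♟ ♟ ♟ ♟ ♟ ♟
♞ · · · · · · ·
· ♟ · · · · ♗ ·
· · · ♙ · · · ·
· · · · · ♘ · ·
♙ ♙ ♙ · ♙ ♙ ♙ ♙
♖ ♘ · ♕ ♔ ♗ · ♖


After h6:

♜ · ♝ ♛ ♚ ♝ ♞ ♜
♟ · ♟ ♟ ♟ ♟ ♟ ·
♞ · · · · · · ♟
· ♟ · · · · ♗ ·
· · · ♙ · · · ·
· · · · · ♘ · ·
♙ ♙ ♙ · ♙ ♙ ♙ ♙
♖ ♘ · ♕ ♔ ♗ · ♖


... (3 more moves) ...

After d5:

♜ ♞ ♝ ♛ ♚ ♝ ♞ ♜
♟ · ♟ · ♟ ♟ ♟ ·
· · · · · · · ♟
· ♟ · ♟ · · ♗ ·
· · · ♙ · · · ·
· · · · · ♘ ♙ ·
♙ ♙ ♙ ♔ ♙ ♙ · ♙
♖ ♘ · ♕ · ♗ · ♖


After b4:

♜ ♞ ♝ ♛ ♚ ♝ ♞ ♜
♟ · ♟ · ♟ ♟ ♟ ·
· · · · · · · ♟
· ♟ · ♟ · · ♗ ·
· ♙ · ♙ · · · ·
· · · · · ♘ ♙ ·
♙ · ♙ ♔ ♙ ♙ · ♙
♖ ♘ · ♕ · ♗ · ♖



  a b c d e f g h
  ─────────────────
8│♜ ♞ ♝ ♛ ♚ ♝ ♞ ♜│8
7│♟ · ♟ · ♟ ♟ ♟ ·│7
6│· · · · · · · ♟│6
5│· ♟ · ♟ · · ♗ ·│5
4│· ♙ · ♙ · · · ·│4
3│· · · · · ♘ ♙ ·│3
2│♙ · ♙ ♔ ♙ ♙ · ♙│2
1│♖ ♘ · ♕ · ♗ · ♖│1
  ─────────────────
  a b c d e f g h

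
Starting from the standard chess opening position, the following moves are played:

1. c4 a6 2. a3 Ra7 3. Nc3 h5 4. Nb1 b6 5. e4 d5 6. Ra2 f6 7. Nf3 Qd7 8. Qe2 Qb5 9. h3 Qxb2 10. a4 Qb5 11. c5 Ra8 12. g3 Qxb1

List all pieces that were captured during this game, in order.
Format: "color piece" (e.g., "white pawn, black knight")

Tracking captures:
  Qxb2: captured white pawn
  Qxb1: captured white knight

white pawn, white knight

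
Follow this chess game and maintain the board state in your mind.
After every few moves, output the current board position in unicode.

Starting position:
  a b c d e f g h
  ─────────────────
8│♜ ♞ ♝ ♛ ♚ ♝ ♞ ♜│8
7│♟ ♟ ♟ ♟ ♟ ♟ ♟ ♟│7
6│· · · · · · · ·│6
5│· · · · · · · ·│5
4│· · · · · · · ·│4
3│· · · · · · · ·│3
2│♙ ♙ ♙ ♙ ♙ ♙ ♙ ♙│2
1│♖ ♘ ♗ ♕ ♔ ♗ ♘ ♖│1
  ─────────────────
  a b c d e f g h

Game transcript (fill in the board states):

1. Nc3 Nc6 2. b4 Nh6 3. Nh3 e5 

  a b c d e f g h
  ─────────────────
8│♜ · ♝ ♛ ♚ ♝ · ♜│8
7│♟ ♟ ♟ ♟ · ♟ ♟ ♟│7
6│· · ♞ · · · · ♞│6
5│· · · · ♟ · · ·│5
4│· ♙ · · · · · ·│4
3│· · ♘ · · · · ♘│3
2│♙ · ♙ ♙ ♙ ♙ ♙ ♙│2
1│♖ · ♗ ♕ ♔ ♗ · ♖│1
  ─────────────────
  a b c d e f g h

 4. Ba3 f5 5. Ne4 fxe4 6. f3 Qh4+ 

  a b c d e f g h
  ─────────────────
8│♜ · ♝ · ♚ ♝ · ♜│8
7│♟ ♟ ♟ ♟ · · ♟ ♟│7
6│· · ♞ · · · · ♞│6
5│· · · · ♟ · · ·│5
4│· ♙ · · ♟ · · ♛│4
3│♗ · · · · ♙ · ♘│3
2│♙ · ♙ ♙ ♙ · ♙ ♙│2
1│♖ · · ♕ ♔ ♗ · ♖│1
  ─────────────────
  a b c d e f g h

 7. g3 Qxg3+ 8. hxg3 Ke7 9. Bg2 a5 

  a b c d e f g h
  ─────────────────
8│♜ · ♝ · · ♝ · ♜│8
7│· ♟ ♟ ♟ ♚ · ♟ ♟│7
6│· · ♞ · · · · ♞│6
5│♟ · · · ♟ · · ·│5
4│· ♙ · · ♟ · · ·│4
3│♗ · · · · ♙ ♙ ♘│3
2│♙ · ♙ ♙ ♙ · ♗ ·│2
1│♖ · · ♕ ♔ · · ♖│1
  ─────────────────
  a b c d e f g h

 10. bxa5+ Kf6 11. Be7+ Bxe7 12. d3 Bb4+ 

  a b c d e f g h
  ─────────────────
8│♜ · ♝ · · · · ♜│8
7│· ♟ ♟ ♟ · · ♟ ♟│7
6│· · ♞ · · ♚ · ♞│6
5│♙ · · · ♟ · · ·│5
4│· ♝ · · ♟ · · ·│4
3│· · · ♙ · ♙ ♙ ♘│3
2│♙ · ♙ · ♙ · ♗ ·│2
1│♖ · · ♕ ♔ · · ♖│1
  ─────────────────
  a b c d e f g h

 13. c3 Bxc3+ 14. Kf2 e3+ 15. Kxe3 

  a b c d e f g h
  ─────────────────
8│♜ · ♝ · · · · ♜│8
7│· ♟ ♟ ♟ · · ♟ ♟│7
6│· · ♞ · · ♚ · ♞│6
5│♙ · · · ♟ · · ·│5
4│· · · · · · · ·│4
3│· · ♝ ♙ ♔ ♙ ♙ ♘│3
2│♙ · · · ♙ · ♗ ·│2
1│♖ · · ♕ · · · ♖│1
  ─────────────────
  a b c d e f g h


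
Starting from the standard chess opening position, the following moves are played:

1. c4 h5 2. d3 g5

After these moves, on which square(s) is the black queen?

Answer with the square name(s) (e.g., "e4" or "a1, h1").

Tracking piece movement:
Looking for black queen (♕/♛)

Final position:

  a b c d e f g h
  ─────────────────
8│♜ ♞ ♝ ♛ ♚ ♝ ♞ ♜│8
7│♟ ♟ ♟ ♟ ♟ ♟ · ·│7
6│· · · · · · · ·│6
5│· · · · · · ♟ ♟│5
4│· · ♙ · · · · ·│4
3│· · · ♙ · · · ·│3
2│♙ ♙ · · ♙ ♙ ♙ ♙│2
1│♖ ♘ ♗ ♕ ♔ ♗ ♘ ♖│1
  ─────────────────
  a b c d e f g h


d8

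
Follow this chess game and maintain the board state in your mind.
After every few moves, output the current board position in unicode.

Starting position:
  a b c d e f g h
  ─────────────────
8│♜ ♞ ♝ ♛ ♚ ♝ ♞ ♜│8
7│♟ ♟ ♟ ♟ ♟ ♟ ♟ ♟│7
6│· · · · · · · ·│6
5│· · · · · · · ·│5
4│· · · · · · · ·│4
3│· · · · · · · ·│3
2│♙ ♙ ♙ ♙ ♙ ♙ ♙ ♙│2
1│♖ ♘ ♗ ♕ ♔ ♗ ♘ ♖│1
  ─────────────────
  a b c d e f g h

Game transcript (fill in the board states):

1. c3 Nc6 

  a b c d e f g h
  ─────────────────
8│♜ · ♝ ♛ ♚ ♝ ♞ ♜│8
7│♟ ♟ ♟ ♟ ♟ ♟ ♟ ♟│7
6│· · ♞ · · · · ·│6
5│· · · · · · · ·│5
4│· · · · · · · ·│4
3│· · ♙ · · · · ·│3
2│♙ ♙ · ♙ ♙ ♙ ♙ ♙│2
1│♖ ♘ ♗ ♕ ♔ ♗ ♘ ♖│1
  ─────────────────
  a b c d e f g h

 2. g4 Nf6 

  a b c d e f g h
  ─────────────────
8│♜ · ♝ ♛ ♚ ♝ · ♜│8
7│♟ ♟ ♟ ♟ ♟ ♟ ♟ ♟│7
6│· · ♞ · · ♞ · ·│6
5│· · · · · · · ·│5
4│· · · · · · ♙ ·│4
3│· · ♙ · · · · ·│3
2│♙ ♙ · ♙ ♙ ♙ · ♙│2
1│♖ ♘ ♗ ♕ ♔ ♗ ♘ ♖│1
  ─────────────────
  a b c d e f g h

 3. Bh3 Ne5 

  a b c d e f g h
  ─────────────────
8│♜ · ♝ ♛ ♚ ♝ · ♜│8
7│♟ ♟ ♟ ♟ ♟ ♟ ♟ ♟│7
6│· · · · · ♞ · ·│6
5│· · · · ♞ · · ·│5
4│· · · · · · ♙ ·│4
3│· · ♙ · · · · ♗│3
2│♙ ♙ · ♙ ♙ ♙ · ♙│2
1│♖ ♘ ♗ ♕ ♔ · ♘ ♖│1
  ─────────────────
  a b c d e f g h

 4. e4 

  a b c d e f g h
  ─────────────────
8│♜ · ♝ ♛ ♚ ♝ · ♜│8
7│♟ ♟ ♟ ♟ ♟ ♟ ♟ ♟│7
6│· · · · · ♞ · ·│6
5│· · · · ♞ · · ·│5
4│· · · · ♙ · ♙ ·│4
3│· · ♙ · · · · ♗│3
2│♙ ♙ · ♙ · ♙ · ♙│2
1│♖ ♘ ♗ ♕ ♔ · ♘ ♖│1
  ─────────────────
  a b c d e f g h
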